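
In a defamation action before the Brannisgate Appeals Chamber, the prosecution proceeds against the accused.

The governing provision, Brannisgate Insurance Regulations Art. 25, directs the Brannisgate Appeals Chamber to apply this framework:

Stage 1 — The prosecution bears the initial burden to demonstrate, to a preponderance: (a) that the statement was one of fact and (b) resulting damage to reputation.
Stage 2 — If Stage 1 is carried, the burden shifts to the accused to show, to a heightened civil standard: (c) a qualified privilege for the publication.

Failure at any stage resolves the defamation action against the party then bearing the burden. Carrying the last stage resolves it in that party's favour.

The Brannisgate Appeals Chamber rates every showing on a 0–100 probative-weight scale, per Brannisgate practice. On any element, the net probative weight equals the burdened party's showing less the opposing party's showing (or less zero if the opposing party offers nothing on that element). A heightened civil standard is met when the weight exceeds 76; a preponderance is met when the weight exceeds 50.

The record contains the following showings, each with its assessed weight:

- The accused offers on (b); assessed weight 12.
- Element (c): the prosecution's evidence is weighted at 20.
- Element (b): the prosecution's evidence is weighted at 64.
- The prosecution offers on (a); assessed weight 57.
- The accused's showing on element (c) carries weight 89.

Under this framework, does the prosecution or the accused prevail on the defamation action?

At Stage 1 the prosecution must meet a preponderance (weight exceeds 50): on (a) the weight is 57, > 50, so (a) meets the standard; on (b) the weight is 64 less the opposing 12 gives net 52, > 50, so (b) meets the standard.
  The prosecution carries Stage 1; the accused now bears the burden.
At Stage 2 the accused must meet a heightened civil standard (weight exceeds 76): on (c) the weight is 89 less the opposing 20 gives net 69, ≤ 76, so (c) does not meet the standard.
  Stage 2 not carried; the accused fails its burden.
The analysis ends at Stage 2; the prosecution prevails.

prosecution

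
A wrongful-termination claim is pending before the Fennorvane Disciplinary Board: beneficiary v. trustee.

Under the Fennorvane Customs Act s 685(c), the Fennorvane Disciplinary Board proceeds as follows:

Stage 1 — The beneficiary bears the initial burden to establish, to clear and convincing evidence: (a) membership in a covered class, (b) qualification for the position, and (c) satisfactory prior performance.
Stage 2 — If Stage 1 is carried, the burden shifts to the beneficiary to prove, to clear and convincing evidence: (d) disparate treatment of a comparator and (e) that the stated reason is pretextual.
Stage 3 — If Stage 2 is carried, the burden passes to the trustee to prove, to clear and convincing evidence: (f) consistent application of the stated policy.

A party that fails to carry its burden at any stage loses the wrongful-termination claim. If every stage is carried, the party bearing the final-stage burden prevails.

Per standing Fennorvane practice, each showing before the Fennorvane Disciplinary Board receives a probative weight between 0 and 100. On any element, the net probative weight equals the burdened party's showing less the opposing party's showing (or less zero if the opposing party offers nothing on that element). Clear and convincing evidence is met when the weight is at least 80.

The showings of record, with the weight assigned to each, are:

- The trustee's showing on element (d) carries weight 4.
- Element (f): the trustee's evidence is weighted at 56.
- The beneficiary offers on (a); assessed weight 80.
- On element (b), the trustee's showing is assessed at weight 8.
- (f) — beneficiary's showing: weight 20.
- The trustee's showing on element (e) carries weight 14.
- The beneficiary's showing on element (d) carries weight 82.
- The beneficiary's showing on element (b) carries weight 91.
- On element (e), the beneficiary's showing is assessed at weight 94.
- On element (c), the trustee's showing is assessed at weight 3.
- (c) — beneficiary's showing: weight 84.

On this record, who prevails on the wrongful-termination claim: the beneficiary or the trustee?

Stage 1 — burden on beneficiary; standard: clear and convincing evidence (weight is at least 80).
    (a): 80 ≥ 80 [met]
    (b): 91 − 8 = 83 ≥ 80 [met]
    (c): 84 − 3 = 81 ≥ 80 [met]
  Stage 1 is satisfied; the beneficiary continues to bear the burden.
Stage 2 — burden on beneficiary; standard: clear and convincing evidence (weight is at least 80).
    (d): 82 − 4 = 78 < 80 [not met]
    (e): 94 − 14 = 80 ≥ 80 [met]
  Stage 2 not carried; the beneficiary fails its burden.
The trustee prevails.

trustee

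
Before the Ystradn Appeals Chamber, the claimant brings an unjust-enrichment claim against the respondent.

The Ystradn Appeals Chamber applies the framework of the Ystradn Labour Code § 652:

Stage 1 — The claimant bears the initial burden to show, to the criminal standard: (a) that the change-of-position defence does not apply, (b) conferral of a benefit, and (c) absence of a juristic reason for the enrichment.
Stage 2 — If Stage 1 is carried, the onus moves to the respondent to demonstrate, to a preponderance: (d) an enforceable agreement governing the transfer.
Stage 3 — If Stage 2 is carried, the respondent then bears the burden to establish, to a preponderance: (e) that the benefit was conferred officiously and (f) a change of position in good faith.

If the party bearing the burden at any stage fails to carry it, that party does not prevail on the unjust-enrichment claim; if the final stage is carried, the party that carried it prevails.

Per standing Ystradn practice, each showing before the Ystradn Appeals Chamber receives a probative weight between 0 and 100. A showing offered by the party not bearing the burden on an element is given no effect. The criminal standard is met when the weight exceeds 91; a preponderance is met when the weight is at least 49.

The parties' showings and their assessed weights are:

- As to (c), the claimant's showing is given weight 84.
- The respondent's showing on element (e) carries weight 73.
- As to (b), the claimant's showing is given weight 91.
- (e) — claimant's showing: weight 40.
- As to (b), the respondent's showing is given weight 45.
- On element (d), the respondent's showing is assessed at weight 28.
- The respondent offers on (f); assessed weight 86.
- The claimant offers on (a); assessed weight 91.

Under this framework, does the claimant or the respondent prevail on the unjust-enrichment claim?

Stage 1 (claimant, the criminal standard, weight exceeds 91): (a) 91 ≤ 91 — fails; (b) 91 (respondent's 45 disregarded) ≤ 91 — fails; (c) 84 ≤ 91 — fails.
  Stage 1 not carried; the claimant fails its burden.
The respondent prevails.

respondent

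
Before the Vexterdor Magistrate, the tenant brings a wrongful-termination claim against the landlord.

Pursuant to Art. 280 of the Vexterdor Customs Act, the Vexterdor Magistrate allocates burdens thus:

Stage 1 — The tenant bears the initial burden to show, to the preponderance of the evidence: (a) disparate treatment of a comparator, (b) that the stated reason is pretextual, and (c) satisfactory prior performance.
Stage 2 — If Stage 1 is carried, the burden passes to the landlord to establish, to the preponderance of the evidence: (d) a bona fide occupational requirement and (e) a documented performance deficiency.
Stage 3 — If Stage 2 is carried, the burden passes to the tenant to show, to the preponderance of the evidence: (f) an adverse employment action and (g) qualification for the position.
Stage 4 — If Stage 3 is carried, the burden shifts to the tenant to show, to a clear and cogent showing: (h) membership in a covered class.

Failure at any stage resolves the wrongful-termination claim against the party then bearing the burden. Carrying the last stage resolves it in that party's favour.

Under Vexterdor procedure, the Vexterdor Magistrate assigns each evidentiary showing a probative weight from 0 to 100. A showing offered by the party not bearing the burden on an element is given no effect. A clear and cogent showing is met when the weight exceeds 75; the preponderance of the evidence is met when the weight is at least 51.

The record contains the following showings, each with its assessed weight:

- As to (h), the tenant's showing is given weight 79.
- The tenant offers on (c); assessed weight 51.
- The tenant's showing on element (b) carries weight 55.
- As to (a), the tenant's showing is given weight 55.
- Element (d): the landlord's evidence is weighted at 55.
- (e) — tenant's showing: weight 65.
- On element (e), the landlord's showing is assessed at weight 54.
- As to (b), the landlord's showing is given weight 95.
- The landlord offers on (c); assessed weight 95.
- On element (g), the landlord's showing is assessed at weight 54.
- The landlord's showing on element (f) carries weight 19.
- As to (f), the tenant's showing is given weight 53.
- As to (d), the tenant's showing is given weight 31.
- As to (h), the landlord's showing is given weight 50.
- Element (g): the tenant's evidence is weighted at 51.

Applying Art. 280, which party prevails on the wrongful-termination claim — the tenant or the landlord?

tenant

Stage 1 — burden on tenant; standard: the preponderance of the evidence (weight is at least 51).
    (a): 55 ≥ 51 [met]
    (b): 55 (landlord's 95 disregarded) ≥ 51 [met]
    (c): 51 (landlord's 95 disregarded) ≥ 51 [met]
  All elements met. The burden passes to the landlord.
Stage 2 — burden on landlord; standard: the preponderance of the evidence (weight is at least 51).
    (d): 55 (tenant's 31 disregarded) ≥ 51 [met]
    (e): 54 (tenant's 65 disregarded) ≥ 51 [met]
  Stage 2 is satisfied; the onus moves to the tenant.
Stage 3 — burden on tenant; standard: the preponderance of the evidence (weight is at least 51).
    (f): 53 (landlord's 19 disregarded) ≥ 51 [met]
    (g): 51 (landlord's 54 disregarded) ≥ 51 [met]
  Stage 3 is satisfied; the tenant continues to bear the burden.
Stage 4 — burden on tenant; standard: a clear and cogent showing (weight exceeds 75).
    (h): 79 (landlord's 50 disregarded) > 75 [met]
  Stage 4 carried; the final stage is satisfied.
With every stage satisfied, the tenant prevails.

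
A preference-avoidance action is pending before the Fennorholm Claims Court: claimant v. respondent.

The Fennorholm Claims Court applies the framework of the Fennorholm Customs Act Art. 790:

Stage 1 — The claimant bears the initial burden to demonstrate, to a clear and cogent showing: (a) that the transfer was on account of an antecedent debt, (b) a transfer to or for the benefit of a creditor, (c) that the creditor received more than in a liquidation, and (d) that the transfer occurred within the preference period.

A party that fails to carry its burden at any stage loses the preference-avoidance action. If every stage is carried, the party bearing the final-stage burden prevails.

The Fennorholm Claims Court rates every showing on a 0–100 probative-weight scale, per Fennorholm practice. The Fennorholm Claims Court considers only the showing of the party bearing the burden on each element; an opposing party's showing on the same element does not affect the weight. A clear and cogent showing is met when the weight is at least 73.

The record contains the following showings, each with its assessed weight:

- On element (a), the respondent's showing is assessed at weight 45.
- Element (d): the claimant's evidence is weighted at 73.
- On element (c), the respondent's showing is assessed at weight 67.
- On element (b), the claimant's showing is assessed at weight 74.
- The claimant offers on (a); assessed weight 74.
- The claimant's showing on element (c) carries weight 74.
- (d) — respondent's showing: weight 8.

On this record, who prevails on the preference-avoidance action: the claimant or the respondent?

Stage 1 — burden on claimant; standard: a clear and cogent showing (weight is at least 73).
    (a): 74 (respondent's 45 disregarded) ≥ 73 [met]
    (b): 74 ≥ 73 [met]
    (c): 74 (respondent's 67 disregarded) ≥ 73 [met]
    (d): 73 (respondent's 8 disregarded) ≥ 73 [met]
  Stage 1 carried; the final stage is satisfied.
Every stage carried; the claimant prevails.

claimant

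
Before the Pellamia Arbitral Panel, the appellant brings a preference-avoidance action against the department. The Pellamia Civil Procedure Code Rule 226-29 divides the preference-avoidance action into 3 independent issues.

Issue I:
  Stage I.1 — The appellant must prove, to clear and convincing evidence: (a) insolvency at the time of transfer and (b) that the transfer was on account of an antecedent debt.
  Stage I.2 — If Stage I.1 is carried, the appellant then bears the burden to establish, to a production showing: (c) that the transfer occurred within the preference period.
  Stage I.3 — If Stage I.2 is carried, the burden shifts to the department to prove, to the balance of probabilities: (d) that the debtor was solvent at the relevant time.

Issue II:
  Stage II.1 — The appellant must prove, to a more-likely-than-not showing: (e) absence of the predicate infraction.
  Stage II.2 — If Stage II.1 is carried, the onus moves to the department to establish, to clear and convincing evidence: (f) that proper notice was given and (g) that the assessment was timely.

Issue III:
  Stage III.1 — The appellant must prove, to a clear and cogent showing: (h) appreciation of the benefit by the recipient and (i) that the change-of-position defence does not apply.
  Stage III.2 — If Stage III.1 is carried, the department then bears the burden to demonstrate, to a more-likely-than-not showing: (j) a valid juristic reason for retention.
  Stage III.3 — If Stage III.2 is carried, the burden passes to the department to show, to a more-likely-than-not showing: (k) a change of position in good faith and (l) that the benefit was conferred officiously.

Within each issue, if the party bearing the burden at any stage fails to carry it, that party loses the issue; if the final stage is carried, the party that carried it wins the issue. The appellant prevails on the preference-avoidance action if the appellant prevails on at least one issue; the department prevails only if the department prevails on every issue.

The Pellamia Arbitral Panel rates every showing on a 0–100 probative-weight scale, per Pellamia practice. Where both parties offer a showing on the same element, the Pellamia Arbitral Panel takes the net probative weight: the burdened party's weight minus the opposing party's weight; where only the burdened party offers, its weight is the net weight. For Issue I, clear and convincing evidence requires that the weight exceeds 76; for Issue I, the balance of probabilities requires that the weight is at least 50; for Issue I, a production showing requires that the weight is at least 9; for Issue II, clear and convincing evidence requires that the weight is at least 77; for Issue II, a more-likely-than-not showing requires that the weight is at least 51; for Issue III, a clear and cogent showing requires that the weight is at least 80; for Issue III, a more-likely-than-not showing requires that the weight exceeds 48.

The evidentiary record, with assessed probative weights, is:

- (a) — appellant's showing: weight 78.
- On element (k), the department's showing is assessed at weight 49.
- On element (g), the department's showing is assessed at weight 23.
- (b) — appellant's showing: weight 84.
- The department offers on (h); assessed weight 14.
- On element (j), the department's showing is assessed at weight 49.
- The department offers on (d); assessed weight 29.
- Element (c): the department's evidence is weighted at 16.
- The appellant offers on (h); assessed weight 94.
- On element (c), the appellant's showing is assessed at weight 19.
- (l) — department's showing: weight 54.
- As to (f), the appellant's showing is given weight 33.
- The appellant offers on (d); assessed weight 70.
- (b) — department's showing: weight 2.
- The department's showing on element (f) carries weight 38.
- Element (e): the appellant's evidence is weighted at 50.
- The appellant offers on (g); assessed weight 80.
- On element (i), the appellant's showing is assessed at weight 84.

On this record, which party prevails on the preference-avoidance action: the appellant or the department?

— Issue I —
At Stage I.1 the appellant must meet clear and convincing evidence (weight exceeds 76): on (a) the weight is 78, which does exceed 76, so (a) meets the standard; on (b) the weight is 84 less the opposing 2 gives net 82, which does exceed 76, so (b) meets the standard.
  All elements met. The appellant retains the burden for Stage I.2.
At Stage I.2 the appellant must meet a production showing (weight is at least 9): on (c) the weight is 19 less the opposing 16 gives net 3, which does not reach 9, so (c) does not meet the standard.
  Not every element is met, so the appellant fails to carry Stage I.2.
The department prevails on this issue.
— Issue II —
Stage II.1 — burden on appellant; standard: a more-likely-than-not showing (weight is at least 51).
    (e): 50 < 51 [not met]
  Not every element is met, so the appellant fails to carry Stage II.1.
So the department prevails on this issue.
— Issue III —
Stage III.1 (appellant, a clear and cogent showing, weight is at least 80): (h) net 94−14=80 ≥ 80 — meets; (i) 84 ≥ 80 — meets.
  The appellant carries Stage III.1; the department now bears the burden.
Stage III.2 (department, a more-likely-than-not showing, weight exceeds 48): (j) 49 > 48 — meets.
  Stage III.2 is satisfied; the department continues to bear the burden.
Stage III.3 (department, a more-likely-than-not showing, weight exceeds 48): (k) 49 > 48 — meets; (l) 54 > 48 — meets.
  All elements met at the final stage.
Every stage carried; the department prevails on this issue.
Per-issue: Issue I → department; Issue II → department; Issue III → department. The appellant must prevail on at least one issue; overall, the department prevails.

department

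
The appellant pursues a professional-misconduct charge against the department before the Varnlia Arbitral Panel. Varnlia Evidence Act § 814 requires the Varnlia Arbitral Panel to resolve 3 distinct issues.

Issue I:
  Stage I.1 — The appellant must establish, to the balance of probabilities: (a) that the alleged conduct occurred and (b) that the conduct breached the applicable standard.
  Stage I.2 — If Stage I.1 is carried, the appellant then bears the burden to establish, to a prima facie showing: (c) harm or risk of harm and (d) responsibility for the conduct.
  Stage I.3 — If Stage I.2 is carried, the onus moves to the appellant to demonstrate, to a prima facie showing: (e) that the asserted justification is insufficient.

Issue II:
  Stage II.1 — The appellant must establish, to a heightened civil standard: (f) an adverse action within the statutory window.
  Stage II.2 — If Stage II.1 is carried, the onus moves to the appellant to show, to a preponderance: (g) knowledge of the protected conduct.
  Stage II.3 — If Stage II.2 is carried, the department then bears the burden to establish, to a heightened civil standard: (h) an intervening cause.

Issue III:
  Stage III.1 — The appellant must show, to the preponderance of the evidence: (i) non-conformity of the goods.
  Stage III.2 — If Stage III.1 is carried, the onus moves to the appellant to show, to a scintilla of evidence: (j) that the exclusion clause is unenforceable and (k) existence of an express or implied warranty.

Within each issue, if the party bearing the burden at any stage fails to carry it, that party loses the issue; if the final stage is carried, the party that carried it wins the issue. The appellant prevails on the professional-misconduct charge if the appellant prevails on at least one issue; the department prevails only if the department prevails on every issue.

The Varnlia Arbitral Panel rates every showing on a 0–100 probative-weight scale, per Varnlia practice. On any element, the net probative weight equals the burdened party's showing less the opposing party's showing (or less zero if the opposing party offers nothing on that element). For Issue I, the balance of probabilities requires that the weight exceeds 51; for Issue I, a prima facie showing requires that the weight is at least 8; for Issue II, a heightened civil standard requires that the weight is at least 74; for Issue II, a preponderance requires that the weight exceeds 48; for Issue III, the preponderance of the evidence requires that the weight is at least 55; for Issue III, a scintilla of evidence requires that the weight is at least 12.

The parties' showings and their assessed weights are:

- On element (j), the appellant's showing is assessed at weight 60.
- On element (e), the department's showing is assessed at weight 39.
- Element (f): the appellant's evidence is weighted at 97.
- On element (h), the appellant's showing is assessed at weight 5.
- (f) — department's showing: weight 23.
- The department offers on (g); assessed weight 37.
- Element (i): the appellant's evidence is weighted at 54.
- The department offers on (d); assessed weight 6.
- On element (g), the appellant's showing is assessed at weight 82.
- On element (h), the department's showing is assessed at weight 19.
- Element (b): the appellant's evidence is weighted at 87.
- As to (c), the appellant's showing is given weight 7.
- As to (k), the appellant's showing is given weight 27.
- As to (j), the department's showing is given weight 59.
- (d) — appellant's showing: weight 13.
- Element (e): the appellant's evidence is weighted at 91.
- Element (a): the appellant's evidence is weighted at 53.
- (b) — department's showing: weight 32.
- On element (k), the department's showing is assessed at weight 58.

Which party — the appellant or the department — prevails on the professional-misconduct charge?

department

— Issue I —
Stage I.1 (appellant, the balance of probabilities, weight exceeds 51): (a) 53 > 51 — meets; (b) net 87−32=55 > 51 — meets.
  All elements met. The appellant retains the burden for Stage I.2.
Stage I.2 (appellant, a prima facie showing, weight is at least 8): (c) 7 < 8 — fails; (d) net 13−6=7 < 8 — fails.
  Not every element is met, so the appellant fails to carry Stage I.2.
So the department prevails on this issue.
— Issue II —
Stage II.1 (appellant, a heightened civil standard, weight is at least 74): (f) net 97−23=74 ≥ 74 — meets.
  All elements met. The appellant retains the burden for Stage II.2.
Stage II.2 (appellant, a preponderance, weight exceeds 48): (g) net 82−37=45 ≤ 48 — fails.
  Not every element is met, so the appellant fails to carry Stage II.2.
So the department prevails on this issue.
— Issue III —
Stage III.1 (appellant, the preponderance of the evidence, weight is at least 55): (i) 54 < 55 — fails.
  The appellant does not carry Stage III.1.
So the department prevails on this issue.
Per-issue: Issue I → department; Issue II → department; Issue III → department. The appellant must prevail on at least one issue; overall, the department prevails.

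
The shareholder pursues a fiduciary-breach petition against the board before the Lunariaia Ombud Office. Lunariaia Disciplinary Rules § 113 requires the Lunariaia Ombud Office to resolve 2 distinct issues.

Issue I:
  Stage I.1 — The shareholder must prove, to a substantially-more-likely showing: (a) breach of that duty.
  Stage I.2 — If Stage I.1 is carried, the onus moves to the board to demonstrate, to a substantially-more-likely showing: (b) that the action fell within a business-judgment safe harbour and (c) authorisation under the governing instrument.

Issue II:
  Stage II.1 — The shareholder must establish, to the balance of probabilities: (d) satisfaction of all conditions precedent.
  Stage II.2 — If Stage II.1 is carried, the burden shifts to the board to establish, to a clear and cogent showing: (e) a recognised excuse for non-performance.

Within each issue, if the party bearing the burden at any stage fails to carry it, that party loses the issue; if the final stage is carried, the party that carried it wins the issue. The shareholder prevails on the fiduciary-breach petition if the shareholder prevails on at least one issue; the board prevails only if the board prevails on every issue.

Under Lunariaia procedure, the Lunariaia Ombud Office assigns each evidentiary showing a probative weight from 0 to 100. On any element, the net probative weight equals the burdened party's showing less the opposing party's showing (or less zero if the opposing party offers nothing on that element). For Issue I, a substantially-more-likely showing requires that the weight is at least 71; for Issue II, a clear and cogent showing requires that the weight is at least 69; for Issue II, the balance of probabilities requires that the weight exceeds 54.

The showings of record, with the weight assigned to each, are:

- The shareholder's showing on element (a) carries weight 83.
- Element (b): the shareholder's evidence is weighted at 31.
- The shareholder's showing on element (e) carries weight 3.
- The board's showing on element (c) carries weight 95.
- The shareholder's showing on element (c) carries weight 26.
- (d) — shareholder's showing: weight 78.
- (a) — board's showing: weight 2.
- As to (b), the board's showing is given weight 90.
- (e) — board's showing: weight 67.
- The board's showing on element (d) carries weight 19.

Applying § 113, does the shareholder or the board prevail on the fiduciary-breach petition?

— Issue I —
Stage I.1 (shareholder, a substantially-more-likely showing, weight is at least 71): (a) net 83−2=81 ≥ 71 — meets.
  All elements met. The burden passes to the board.
Stage I.2 (board, a substantially-more-likely showing, weight is at least 71): (b) net 90−31=59 < 71 — fails; (c) net 95−26=69 < 71 — fails.
  Not every element is met, so the board fails to carry Stage I.2.
The analysis ends at Stage I.2; the shareholder prevails on this issue.
— Issue II —
Stage II.1 — burden on shareholder; standard: the balance of probabilities (weight exceeds 54).
    (d): 78 − 19 = 59 > 54 [met]
  All elements met. The burden passes to the board.
Stage II.2 — burden on board; standard: a clear and cogent showing (weight is at least 69).
    (e): 67 − 3 = 64 < 69 [not met]
  The board does not carry Stage II.2.
The analysis ends at Stage II.2; the shareholder prevails on this issue.
Per-issue: Issue I → shareholder; Issue II → shareholder. The shareholder must prevail on at least one issue; overall, the shareholder prevails.

shareholder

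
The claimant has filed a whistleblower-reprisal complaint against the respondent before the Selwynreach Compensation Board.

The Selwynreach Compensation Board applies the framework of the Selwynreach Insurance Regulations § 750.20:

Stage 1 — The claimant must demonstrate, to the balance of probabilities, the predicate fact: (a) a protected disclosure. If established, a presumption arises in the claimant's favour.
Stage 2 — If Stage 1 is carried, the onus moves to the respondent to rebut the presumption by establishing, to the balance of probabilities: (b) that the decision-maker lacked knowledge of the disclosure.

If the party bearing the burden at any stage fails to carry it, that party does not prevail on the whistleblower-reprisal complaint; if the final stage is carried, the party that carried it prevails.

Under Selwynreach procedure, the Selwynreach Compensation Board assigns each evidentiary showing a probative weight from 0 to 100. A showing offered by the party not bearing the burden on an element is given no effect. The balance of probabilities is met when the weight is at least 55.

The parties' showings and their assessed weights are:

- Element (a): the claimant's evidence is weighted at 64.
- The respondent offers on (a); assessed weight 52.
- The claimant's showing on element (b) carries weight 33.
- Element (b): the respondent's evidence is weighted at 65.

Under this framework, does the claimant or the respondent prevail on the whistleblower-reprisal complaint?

Stage 1 (claimant, the balance of probabilities, weight is at least 55): (a) 64 (respondent's 52 disregarded) ≥ 55 — meets.
  Stage 1 is satisfied; the onus moves to the respondent.
Stage 2 (respondent, the balance of probabilities, weight is at least 55): (b) 65 (claimant's 33 disregarded) ≥ 55 — meets.
  Stage 2 carried; the final stage is satisfied.
With every stage satisfied, the respondent prevails.

respondent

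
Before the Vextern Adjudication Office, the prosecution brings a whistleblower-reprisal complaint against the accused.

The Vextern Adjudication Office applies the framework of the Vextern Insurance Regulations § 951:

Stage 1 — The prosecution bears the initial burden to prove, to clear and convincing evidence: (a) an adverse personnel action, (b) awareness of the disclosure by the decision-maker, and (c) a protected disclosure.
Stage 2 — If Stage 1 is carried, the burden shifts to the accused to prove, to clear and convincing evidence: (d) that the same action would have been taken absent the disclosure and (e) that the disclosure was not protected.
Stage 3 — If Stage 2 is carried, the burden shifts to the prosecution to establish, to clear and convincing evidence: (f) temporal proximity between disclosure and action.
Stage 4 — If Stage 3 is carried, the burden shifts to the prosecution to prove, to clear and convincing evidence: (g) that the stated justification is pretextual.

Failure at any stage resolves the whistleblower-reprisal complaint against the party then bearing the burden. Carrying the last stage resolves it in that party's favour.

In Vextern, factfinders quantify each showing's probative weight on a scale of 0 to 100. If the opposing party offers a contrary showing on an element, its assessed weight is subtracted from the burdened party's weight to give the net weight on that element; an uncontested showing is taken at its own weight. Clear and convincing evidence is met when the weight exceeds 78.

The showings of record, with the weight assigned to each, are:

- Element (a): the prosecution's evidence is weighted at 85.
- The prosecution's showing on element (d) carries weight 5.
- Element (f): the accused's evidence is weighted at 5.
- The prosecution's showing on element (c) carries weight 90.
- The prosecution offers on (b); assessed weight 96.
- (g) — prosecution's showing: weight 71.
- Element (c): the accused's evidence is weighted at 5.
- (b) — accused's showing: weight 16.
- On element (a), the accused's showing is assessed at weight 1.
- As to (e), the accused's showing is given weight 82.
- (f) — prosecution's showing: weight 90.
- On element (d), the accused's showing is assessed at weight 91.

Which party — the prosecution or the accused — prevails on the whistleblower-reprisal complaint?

accused

At Stage 1 the prosecution must meet clear and convincing evidence (weight exceeds 78): on (a) the weight is 85 less the opposing 1 gives net 84, > 78, so (a) meets the standard; on (b) the weight is 96 less the opposing 16 gives net 80, > 78, so (b) meets the standard; on (c) the weight is 90 less the opposing 5 gives net 85, which does exceed 78, so (c) meets the standard.
  Stage 1 is satisfied; the onus moves to the accused.
At Stage 2 the accused must meet clear and convincing evidence (weight exceeds 78): on (d) the weight is 91 less the opposing 5 gives net 86, which does exceed 78, so (d) meets the standard; on (e) the weight is 82, which does exceed 78, so (e) meets the standard.
  Stage 2 carried; the burden shifts to the prosecution.
At Stage 3 the prosecution must meet clear and convincing evidence (weight exceeds 78): on (f) the weight is 90 less the opposing 5 gives net 85, which does exceed 78, so (f) meets the standard.
  Stage 3 carried; the burden remains with the prosecution.
At Stage 4 the prosecution must meet clear and convincing evidence (weight exceeds 78): on (g) the weight is 71, ≤ 78, so (g) does not meet the standard.
  The prosecution does not carry Stage 4.
The analysis ends at Stage 4; the accused prevails.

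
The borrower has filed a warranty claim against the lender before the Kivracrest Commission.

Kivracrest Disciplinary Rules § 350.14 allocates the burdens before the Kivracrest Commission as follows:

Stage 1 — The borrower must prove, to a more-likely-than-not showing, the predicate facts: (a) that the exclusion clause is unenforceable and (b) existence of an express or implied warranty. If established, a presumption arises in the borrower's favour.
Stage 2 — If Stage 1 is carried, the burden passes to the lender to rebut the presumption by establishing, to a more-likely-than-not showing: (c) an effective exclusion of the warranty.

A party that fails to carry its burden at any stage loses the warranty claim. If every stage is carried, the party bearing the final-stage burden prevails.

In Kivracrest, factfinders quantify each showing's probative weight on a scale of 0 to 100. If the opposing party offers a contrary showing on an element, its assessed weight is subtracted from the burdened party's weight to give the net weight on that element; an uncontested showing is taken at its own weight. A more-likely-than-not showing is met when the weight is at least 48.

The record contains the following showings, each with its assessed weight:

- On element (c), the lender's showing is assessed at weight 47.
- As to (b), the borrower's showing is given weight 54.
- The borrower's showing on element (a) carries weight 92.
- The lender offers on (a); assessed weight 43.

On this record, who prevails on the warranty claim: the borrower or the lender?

borrower

Stage 1 (borrower, a more-likely-than-not showing, weight is at least 48): (a) net 92−43=49 ≥ 48 — meets; (b) 54 ≥ 48 — meets.
  The borrower carries Stage 1; the lender now bears the burden.
Stage 2 (lender, a more-likely-than-not showing, weight is at least 48): (c) 47 < 48 — fails.
  Stage 2 not carried; the lender fails its burden.
The borrower prevails.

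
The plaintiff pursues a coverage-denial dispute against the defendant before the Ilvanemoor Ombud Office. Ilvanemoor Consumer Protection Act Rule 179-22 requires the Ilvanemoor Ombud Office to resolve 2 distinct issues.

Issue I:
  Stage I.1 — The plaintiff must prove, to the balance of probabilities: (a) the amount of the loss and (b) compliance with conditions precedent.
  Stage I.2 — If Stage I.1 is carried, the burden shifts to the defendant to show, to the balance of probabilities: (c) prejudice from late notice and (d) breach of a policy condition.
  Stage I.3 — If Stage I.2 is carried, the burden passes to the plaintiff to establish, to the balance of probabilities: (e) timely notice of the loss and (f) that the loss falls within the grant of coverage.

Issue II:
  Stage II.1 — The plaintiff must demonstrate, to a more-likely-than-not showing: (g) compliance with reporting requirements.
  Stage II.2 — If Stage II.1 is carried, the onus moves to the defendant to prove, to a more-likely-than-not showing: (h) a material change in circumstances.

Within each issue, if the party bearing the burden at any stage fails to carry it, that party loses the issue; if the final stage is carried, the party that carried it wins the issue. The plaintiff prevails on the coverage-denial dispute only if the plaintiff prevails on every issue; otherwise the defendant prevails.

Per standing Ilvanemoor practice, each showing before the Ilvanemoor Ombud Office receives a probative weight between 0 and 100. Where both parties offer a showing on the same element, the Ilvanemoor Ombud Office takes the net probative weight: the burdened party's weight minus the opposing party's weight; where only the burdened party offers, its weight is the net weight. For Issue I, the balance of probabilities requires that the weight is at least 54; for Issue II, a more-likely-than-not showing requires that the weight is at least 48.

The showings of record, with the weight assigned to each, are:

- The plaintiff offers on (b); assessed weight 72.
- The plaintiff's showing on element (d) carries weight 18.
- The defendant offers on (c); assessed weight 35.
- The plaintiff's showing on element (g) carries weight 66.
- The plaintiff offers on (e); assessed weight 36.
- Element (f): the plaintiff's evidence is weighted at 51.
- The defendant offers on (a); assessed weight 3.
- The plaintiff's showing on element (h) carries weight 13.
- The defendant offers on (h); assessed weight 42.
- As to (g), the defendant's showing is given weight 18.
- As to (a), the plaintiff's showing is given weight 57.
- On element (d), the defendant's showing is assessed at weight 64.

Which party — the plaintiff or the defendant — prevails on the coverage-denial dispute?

plaintiff

— Issue I —
Stage I.1 (plaintiff, the balance of probabilities, weight is at least 54): (a) net 57−3=54 ≥ 54 — meets; (b) 72 ≥ 54 — meets.
  Stage I.1 carried; the burden shifts to the defendant.
Stage I.2 (defendant, the balance of probabilities, weight is at least 54): (c) 35 < 54 — fails; (d) net 64−18=46 < 54 — fails.
  The defendant does not carry Stage I.2.
So the plaintiff prevails on this issue.
— Issue II —
Stage II.1 — burden on plaintiff; standard: a more-likely-than-not showing (weight is at least 48).
    (g): 66 − 18 = 48 ≥ 48 [met]
  Stage II.1 carried; the burden shifts to the defendant.
Stage II.2 — burden on defendant; standard: a more-likely-than-not showing (weight is at least 48).
    (h): 42 − 13 = 29 < 48 [not met]
  Not every element is met, so the defendant fails to carry Stage II.2.
So the plaintiff prevails on this issue.
Per-issue: Issue I → plaintiff; Issue II → plaintiff. The plaintiff must prevail on every issue; overall, the plaintiff prevails.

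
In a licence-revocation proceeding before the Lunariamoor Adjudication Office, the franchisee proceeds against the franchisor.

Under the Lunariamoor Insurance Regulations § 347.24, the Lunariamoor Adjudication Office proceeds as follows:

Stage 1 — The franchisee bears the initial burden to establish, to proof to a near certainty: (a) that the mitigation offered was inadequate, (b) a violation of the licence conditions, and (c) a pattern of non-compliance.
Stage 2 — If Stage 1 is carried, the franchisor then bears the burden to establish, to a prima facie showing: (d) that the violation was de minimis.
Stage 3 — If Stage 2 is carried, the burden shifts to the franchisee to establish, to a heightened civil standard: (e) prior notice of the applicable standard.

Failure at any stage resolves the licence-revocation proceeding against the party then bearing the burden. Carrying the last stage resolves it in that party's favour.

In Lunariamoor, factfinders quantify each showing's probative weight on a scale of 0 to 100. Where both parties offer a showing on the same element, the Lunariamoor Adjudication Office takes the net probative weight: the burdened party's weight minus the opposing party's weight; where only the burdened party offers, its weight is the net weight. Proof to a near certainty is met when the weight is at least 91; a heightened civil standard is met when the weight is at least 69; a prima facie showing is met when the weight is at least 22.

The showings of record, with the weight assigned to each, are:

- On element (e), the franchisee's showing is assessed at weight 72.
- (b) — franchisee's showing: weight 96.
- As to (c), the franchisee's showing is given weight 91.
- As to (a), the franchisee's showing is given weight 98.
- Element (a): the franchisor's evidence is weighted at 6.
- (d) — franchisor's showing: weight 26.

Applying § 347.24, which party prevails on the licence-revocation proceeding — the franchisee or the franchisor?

franchisee

Stage 1 (franchisee, proof to a near certainty, weight is at least 91): (a) net 98−6=92 ≥ 91 — meets; (b) 96 ≥ 91 — meets; (c) 91 ≥ 91 — meets.
  Stage 1 is satisfied; the onus moves to the franchisor.
Stage 2 (franchisor, a prima facie showing, weight is at least 22): (d) 26 ≥ 22 — meets.
  Stage 2 carried; the burden shifts to the franchisee.
Stage 3 (franchisee, a heightened civil standard, weight is at least 69): (e) 72 ≥ 69 — meets.
  The franchisee carries the last stage.
Every stage carried; the franchisee prevails.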